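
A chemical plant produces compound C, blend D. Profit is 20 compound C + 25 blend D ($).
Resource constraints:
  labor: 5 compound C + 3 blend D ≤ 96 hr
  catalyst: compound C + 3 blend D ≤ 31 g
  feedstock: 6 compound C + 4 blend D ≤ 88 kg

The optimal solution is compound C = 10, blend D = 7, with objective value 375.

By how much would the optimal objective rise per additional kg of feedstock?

Binding: catalyst and feedstock. Non-binding: labor (25 unused).
Since labor is not tight, its dual is 0.
Dual feasibility on the basic columns requires 1·y_catalyst + 6·y_feedstock = 20, 3·y_catalyst + 4·y_feedstock = 25.
Solving: y_catalyst = 5, y_feedstock = 2.5.
Shadow price of feedstock = 2.5.

2.5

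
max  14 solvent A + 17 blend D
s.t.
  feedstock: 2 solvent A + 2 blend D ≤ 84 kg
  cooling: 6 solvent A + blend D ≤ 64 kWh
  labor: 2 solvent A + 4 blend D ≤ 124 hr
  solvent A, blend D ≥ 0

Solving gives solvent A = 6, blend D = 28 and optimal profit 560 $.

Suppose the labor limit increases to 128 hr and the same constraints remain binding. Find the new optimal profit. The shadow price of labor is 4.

Δb = 4, so new z* = 560 + (4)·(4) = 560 + 16 = 576.

576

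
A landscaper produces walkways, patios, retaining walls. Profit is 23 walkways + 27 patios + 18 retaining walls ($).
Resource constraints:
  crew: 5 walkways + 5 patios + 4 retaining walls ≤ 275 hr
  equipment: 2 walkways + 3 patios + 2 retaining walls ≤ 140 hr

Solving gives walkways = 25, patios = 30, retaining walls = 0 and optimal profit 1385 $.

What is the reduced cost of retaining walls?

At the optimum: crew uses 275 of 275 (binding); equipment uses 140 of 140 (binding).
The binding rows give the dual system: 5·y_crew + 2·y_equipment = 23 and 5·y_crew + 3·y_equipment = 27.
Solving: y_crew = 3, y_equipment = 4.
Reduced cost of retaining walls: c₃ − yᵀa₃ = 18 − (3·4 + 4·2) = 18 − 20 = -2.

-2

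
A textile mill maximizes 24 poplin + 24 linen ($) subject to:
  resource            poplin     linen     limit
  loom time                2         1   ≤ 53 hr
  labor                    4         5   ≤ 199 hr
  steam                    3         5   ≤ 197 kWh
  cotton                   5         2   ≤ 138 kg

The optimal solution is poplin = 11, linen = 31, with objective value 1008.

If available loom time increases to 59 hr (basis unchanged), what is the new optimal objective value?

1032

Check each constraint at x*: loom time 53/53 (tight); labor 199/199 (tight); steam 188/197 (slack 9); cotton 117/138 (slack 21).
By complementary slackness, y = 0 for the non-binding constraints.
Dual feasibility on the basic columns requires 2·y_loom time + 4·y_labor = 24, 1·y_loom time + 5·y_labor = 24.
This yields shadow prices y_loom time = 4, y_labor = 4.
Δz = y_loom time·Δb = 4 × (6) = 24, so new z* = 1008 + 24 = 1032.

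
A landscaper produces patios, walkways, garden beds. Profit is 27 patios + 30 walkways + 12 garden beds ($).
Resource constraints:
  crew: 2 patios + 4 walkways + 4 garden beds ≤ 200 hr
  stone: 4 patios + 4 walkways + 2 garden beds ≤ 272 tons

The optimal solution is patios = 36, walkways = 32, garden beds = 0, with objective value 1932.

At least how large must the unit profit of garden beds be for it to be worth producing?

Both crew and stone are binding at x*.
The binding rows give the dual system: 2·y_crew + 4·y_stone = 27 and 4·y_crew + 4·y_stone = 30.
→ y_crew = 1.5 and y_stone = 6.
garden beds enters the basis when its profit ≥ yᵀa₃ = 1.5·4 + 6·2 = 18.

18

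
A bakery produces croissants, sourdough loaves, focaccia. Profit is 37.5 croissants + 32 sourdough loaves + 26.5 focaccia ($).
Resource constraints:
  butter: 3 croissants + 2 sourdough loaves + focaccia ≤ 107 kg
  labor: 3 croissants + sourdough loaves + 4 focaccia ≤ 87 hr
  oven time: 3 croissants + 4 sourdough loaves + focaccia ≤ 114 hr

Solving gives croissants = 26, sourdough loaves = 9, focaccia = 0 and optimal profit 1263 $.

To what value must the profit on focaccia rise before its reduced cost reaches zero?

Check each constraint at x*: butter 96/107 (slack 11); labor 87/87 (tight); oven time 114/114 (tight).
By complementary slackness, y = 0 for the non-binding constraint.
The binding rows give the dual system: 3·y_labor + 3·y_oven time = 37.5 and 1·y_labor + 4·y_oven time = 32.
This yields shadow prices y_labor = 6, y_oven time = 6.5.
focaccia enters the basis when its profit ≥ yᵀa₃ = 6·4 + 6.5·1 = 30.5.

30.5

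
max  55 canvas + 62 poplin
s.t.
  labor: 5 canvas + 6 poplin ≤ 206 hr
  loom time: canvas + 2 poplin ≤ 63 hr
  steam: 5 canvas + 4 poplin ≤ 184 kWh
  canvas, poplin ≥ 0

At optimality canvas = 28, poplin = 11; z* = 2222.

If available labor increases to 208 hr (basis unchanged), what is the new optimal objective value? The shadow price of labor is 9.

Δb = 2, so new z* = 2222 + (9)·(2) = 2222 + 18 = 2240.

2240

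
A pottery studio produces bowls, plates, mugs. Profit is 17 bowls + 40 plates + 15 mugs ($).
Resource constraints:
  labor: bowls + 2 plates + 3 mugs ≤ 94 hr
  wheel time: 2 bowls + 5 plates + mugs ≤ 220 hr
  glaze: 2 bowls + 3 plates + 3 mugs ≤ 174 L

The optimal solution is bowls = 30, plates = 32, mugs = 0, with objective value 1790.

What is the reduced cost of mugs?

Check each constraint at x*: labor 94/94 (tight); wheel time 220/220 (tight); glaze 156/174 (slack 18).
Slack constraints have shadow price 0 (complementary slackness).
From A_Bᵀ y = c: 1·y_labor + 2·y_wheel time = 17; 2·y_labor + 5·y_wheel time = 40.
This yields shadow prices y_labor = 5, y_wheel time = 6.
Reduced cost of mugs: c₃ − yᵀa₃ = 15 − (5·3 + 6·1) = 15 − 21 = -6.

-6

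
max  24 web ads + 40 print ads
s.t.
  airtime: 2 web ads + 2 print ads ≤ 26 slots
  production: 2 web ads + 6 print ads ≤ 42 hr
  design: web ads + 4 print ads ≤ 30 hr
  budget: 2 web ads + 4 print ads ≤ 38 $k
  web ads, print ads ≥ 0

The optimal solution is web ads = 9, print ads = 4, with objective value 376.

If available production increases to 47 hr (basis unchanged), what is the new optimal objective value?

At the optimum: airtime uses 26 of 26 (binding); production uses 42 of 42 (binding); design uses 25 of 30 (slack = 5); budget uses 34 of 38 (slack = 4).
Slack constraints have shadow price 0 (complementary slackness).
From A_Bᵀ y = c: 2·y_airtime + 2·y_production = 24; 2·y_airtime + 6·y_production = 40.
Solving: y_airtime = 8, y_production = 4.
Δz = y_production·Δb = 4 × (5) = 20, so new z* = 376 + 20 = 396.

396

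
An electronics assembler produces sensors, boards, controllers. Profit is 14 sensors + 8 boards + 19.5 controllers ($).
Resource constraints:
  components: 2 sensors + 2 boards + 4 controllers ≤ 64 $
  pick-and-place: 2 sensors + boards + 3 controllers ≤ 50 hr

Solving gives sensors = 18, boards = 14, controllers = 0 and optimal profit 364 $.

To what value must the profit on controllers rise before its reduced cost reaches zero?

22

Check each constraint at x*: components 64/64 (tight); pick-and-place 50/50 (tight).
From A_Bᵀ y = c: 2·y_components + 2·y_pick-and-place = 14; 2·y_components + 1·y_pick-and-place = 8.
This yields shadow prices y_components = 1, y_pick-and-place = 6.
controllers enters the basis when its profit ≥ yᵀa₃ = 1·4 + 6·3 = 22.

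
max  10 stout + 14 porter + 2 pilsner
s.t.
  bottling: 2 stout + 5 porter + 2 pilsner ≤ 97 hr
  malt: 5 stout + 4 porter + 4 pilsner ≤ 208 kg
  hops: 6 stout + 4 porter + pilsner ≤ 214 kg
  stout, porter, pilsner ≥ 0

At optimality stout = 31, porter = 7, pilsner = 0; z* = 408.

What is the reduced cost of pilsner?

At the optimum: bottling uses 97 of 97 (binding); malt uses 183 of 208 (slack = 25); hops uses 214 of 214 (binding).
Since malt is not tight, its dual is 0.
Dual feasibility on the basic columns requires 2·y_bottling + 6·y_hops = 10, 5·y_bottling + 4·y_hops = 14.
Solving: y_bottling = 2, y_hops = 1.
Reduced cost of pilsner: c₃ − yᵀa₃ = 2 − (2·2 + 1·1) = 2 − 5 = -3.

-3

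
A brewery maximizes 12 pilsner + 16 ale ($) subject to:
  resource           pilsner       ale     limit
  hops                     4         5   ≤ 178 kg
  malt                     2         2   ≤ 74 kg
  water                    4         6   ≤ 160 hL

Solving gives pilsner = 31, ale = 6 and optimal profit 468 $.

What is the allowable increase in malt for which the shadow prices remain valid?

Binding constraints: malt, water. The basis is B = [[2,2],[4,6]] with det 4.
Per unit increase in malt, x* moves by d = (1.5, -1).
The basis stays optimal until ale reaches 0; allowable increase = 6 kg.

6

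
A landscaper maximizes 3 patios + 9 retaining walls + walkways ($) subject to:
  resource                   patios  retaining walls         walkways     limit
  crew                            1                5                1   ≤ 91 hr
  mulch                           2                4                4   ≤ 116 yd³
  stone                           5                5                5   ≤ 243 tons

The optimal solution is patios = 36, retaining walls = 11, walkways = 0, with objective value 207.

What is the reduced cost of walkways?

At the optimum: crew uses 91 of 91 (binding); mulch uses 116 of 116 (binding); stone uses 235 of 243 (slack = 8).
Since stone is not tight, its dual is 0.
From A_Bᵀ y = c: 1·y_crew + 2·y_mulch = 3; 5·y_crew + 4·y_mulch = 9.
This yields shadow prices y_crew = 1, y_mulch = 1.
Reduced cost of walkways: c₃ − yᵀa₃ = 1 − (1·1 + 1·4) = 1 − 5 = -4.

-4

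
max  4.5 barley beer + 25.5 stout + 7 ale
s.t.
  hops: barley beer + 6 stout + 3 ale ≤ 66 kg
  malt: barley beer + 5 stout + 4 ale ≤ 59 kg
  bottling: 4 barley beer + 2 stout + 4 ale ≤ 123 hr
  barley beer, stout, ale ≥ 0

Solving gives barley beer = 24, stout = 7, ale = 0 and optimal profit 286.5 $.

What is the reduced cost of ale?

-8

At the optimum: hops uses 66 of 66 (binding); malt uses 59 of 59 (binding); bottling uses 110 of 123 (slack = 13).
By complementary slackness, y = 0 for the non-binding constraint.
The binding rows give the dual system: 1·y_hops + 1·y_malt = 4.5 and 6·y_hops + 5·y_malt = 25.5.
→ y_hops = 3 and y_malt = 1.5.
Reduced cost of ale: c₃ − yᵀa₃ = 7 − (3·3 + 1.5·4) = 7 − 15 = -8.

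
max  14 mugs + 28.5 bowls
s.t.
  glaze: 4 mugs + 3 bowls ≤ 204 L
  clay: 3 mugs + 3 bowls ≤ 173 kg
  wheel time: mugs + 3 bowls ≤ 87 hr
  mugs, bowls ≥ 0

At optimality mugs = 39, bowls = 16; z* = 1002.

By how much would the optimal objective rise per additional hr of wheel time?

Binding: glaze and wheel time. Non-binding: clay (8 unused).
Slack constraints have shadow price 0 (complementary slackness).
From A_Bᵀ y = c: 4·y_glaze + 1·y_wheel time = 14; 3·y_glaze + 3·y_wheel time = 28.5.
→ y_glaze = 1.5 and y_wheel time = 8.
Shadow price of wheel time = 8.

8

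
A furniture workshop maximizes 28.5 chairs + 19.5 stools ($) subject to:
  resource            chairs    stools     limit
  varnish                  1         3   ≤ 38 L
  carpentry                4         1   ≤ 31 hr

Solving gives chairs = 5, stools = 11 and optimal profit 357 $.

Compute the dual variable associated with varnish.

At the optimum: varnish uses 38 of 38 (binding); carpentry uses 31 of 31 (binding).
From A_Bᵀ y = c: 1·y_varnish + 4·y_carpentry = 28.5; 3·y_varnish + 1·y_carpentry = 19.5.
This yields shadow prices y_varnish = 4.5, y_carpentry = 6.
Shadow price of varnish = 4.5.

4.5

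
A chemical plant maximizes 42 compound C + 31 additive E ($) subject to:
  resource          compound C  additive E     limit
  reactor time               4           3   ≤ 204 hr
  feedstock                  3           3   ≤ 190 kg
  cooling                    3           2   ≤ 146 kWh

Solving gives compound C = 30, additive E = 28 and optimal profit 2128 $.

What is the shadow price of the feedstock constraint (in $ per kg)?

At the optimum: reactor time uses 204 of 204 (binding); feedstock uses 174 of 190 (slack = 16); cooling uses 146 of 146 (binding).
By complementary slackness, y = 0 for the non-binding constraint.
Dual feasibility on the basic columns requires 4·y_reactor time + 3·y_cooling = 42, 3·y_reactor time + 2·y_cooling = 31.
Solving: y_reactor time = 9, y_cooling = 2.
Shadow price of feedstock = 0.

0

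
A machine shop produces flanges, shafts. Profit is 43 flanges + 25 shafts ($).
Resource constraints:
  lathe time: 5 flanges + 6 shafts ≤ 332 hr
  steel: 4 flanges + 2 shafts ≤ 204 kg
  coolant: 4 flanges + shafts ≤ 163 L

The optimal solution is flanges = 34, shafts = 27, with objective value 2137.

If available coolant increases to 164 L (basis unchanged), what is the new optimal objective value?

2144

Check each constraint at x*: lathe time 332/332 (tight); steel 190/204 (slack 14); coolant 163/163 (tight).
Since steel is not tight, its dual is 0.
From A_Bᵀ y = c: 5·y_lathe time + 4·y_coolant = 43; 6·y_lathe time + 1·y_coolant = 25.
Solving: y_lathe time = 3, y_coolant = 7.
Δz = y_coolant·Δb = 7 × (1) = 7, so new z* = 2137 + 7 = 2144.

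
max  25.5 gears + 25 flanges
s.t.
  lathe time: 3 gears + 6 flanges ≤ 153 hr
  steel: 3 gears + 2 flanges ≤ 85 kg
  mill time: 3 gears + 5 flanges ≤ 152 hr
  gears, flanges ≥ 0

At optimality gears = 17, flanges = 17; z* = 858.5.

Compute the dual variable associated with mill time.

0

Check each constraint at x*: lathe time 153/153 (tight); steel 85/85 (tight); mill time 136/152 (slack 16).
Slack constraints have shadow price 0 (complementary slackness).
From A_Bᵀ y = c: 3·y_lathe time + 3·y_steel = 25.5; 6·y_lathe time + 2·y_steel = 25.
This yields shadow prices y_lathe time = 2, y_steel = 6.5.
Shadow price of mill time = 0.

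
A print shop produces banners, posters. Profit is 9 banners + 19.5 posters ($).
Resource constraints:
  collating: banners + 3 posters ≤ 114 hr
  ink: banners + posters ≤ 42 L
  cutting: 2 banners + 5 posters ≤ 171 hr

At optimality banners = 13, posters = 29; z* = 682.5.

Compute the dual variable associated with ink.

Check each constraint at x*: collating 100/114 (slack 14); ink 42/42 (tight); cutting 171/171 (tight).
Slack constraints have shadow price 0 (complementary slackness).
From A_Bᵀ y = c: 1·y_ink + 2·y_cutting = 9; 1·y_ink + 5·y_cutting = 19.5.
This yields shadow prices y_ink = 2, y_cutting = 3.5.
Shadow price of ink = 2.

2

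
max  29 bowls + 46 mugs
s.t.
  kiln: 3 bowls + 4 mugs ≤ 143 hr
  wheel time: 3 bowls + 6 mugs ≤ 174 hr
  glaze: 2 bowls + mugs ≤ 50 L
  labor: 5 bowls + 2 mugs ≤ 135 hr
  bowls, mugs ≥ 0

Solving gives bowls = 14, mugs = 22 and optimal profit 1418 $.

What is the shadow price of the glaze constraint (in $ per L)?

4

Check each constraint at x*: kiln 130/143 (slack 13); wheel time 174/174 (tight); glaze 50/50 (tight); labor 114/135 (slack 21).
By complementary slackness, y = 0 for the non-binding constraints.
The binding rows give the dual system: 3·y_wheel time + 2·y_glaze = 29 and 6·y_wheel time + 1·y_glaze = 46.
Solving: y_wheel time = 7, y_glaze = 4.
Shadow price of glaze = 4.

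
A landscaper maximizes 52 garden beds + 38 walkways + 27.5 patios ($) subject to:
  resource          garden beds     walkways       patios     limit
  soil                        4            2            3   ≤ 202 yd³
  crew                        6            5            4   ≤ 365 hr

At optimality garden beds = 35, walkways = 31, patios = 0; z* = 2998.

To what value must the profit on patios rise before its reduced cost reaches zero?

Check each constraint at x*: soil 202/202 (tight); crew 365/365 (tight).
From A_Bᵀ y = c: 4·y_soil + 6·y_crew = 52; 2·y_soil + 5·y_crew = 38.
→ y_soil = 4 and y_crew = 6.
patios enters the basis when its profit ≥ yᵀa₃ = 4·3 + 6·4 = 36.

36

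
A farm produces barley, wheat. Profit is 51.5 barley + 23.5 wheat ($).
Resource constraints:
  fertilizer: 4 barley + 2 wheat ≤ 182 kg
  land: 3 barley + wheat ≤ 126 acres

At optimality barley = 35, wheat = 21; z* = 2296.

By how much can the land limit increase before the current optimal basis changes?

10.5

Binding constraints: fertilizer, land. The basis is B = [[4,2],[3,1]] with det -2.
Per unit increase in land, x* moves by d = (1, -2).
The basis stays optimal until wheat reaches 0; allowable increase = 10.5 acres.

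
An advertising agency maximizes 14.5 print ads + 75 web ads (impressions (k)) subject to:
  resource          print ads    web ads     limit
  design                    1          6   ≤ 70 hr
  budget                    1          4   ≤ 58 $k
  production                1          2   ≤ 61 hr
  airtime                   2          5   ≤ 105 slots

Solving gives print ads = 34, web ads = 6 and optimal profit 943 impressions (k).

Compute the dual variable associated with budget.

Binding: design and budget. Non-binding: production (15 unused), airtime (7 unused).
Since production, airtime are not tight, their duals are 0.
The binding rows give the dual system: 1·y_design + 1·y_budget = 14.5 and 6·y_design + 4·y_budget = 75.
This yields shadow prices y_design = 8.5, y_budget = 6.
Shadow price of budget = 6.

6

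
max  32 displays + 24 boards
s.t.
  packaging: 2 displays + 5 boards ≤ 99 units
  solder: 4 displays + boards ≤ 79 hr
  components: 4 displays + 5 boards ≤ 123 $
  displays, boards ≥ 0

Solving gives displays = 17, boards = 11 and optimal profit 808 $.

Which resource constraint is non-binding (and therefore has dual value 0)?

packaging: 89/99 (slack 10)
solder: 79/79 (binding)
components: 123/123 (binding)
By complementary slackness, a constraint with positive slack has shadow price 0 → packaging.

packaging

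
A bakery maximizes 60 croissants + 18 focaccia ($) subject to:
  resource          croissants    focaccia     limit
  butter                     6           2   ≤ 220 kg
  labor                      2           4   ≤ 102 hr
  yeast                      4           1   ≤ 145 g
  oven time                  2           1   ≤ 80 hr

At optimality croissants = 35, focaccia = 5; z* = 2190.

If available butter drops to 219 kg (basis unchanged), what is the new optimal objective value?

At the optimum: butter uses 220 of 220 (binding); labor uses 90 of 102 (slack = 12); yeast uses 145 of 145 (binding); oven time uses 75 of 80 (slack = 5).
By complementary slackness, y = 0 for the non-binding constraints.
From A_Bᵀ y = c: 6·y_butter + 4·y_yeast = 60; 2·y_butter + 1·y_yeast = 18.
→ y_butter = 6 and y_yeast = 6.
Δz = y_butter·Δb = 6 × (-1) = -6, so new z* = 2190 − 6 = 2184.

2184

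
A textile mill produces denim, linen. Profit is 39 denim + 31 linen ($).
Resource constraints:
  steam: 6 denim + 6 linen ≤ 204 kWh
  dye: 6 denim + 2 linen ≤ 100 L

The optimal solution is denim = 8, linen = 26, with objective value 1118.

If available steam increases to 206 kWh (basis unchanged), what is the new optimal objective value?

Check each constraint at x*: steam 204/204 (tight); dye 100/100 (tight).
The binding rows give the dual system: 6·y_steam + 6·y_dye = 39 and 6·y_steam + 2·y_dye = 31.
→ y_steam = 4.5 and y_dye = 2.
Δz = y_steam·Δb = 4.5 × (2) = 9, so new z* = 1118 + 9 = 1127.

1127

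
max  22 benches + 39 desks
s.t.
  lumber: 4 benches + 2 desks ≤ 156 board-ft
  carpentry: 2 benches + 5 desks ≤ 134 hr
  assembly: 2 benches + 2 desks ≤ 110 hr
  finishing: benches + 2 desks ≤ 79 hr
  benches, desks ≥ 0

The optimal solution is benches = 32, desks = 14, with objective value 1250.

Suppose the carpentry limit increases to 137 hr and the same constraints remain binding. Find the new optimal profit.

1271

Binding: lumber and carpentry. Non-binding: assembly (18 unused), finishing (19 unused).
Slack constraints have shadow price 0 (complementary slackness).
From A_Bᵀ y = c: 4·y_lumber + 2·y_carpentry = 22; 2·y_lumber + 5·y_carpentry = 39.
Solving: y_lumber = 2, y_carpentry = 7.
Δz = y_carpentry·Δb = 7 × (3) = 21, so new z* = 1250 + 21 = 1271.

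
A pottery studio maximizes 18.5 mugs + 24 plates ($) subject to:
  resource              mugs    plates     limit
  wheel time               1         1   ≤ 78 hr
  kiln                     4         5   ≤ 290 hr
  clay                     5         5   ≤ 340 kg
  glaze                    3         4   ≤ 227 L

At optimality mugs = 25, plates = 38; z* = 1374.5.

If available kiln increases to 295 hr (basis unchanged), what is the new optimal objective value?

Binding: kiln and glaze. Non-binding: wheel time (15 unused), clay (25 unused).
Slack constraints have shadow price 0 (complementary slackness).
From A_Bᵀ y = c: 4·y_kiln + 3·y_glaze = 18.5; 5·y_kiln + 4·y_glaze = 24.
→ y_kiln = 2 and y_glaze = 3.5.
Δz = y_kiln·Δb = 2 × (5) = 10, so new z* = 1374.5 + 10 = 1384.5.

1384.5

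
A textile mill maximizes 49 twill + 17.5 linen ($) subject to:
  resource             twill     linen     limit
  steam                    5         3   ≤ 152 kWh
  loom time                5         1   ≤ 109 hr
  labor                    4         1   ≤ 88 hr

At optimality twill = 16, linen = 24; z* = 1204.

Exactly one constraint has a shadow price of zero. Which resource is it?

steam: 152/152 (binding)
loom time: 104/109 (slack 5)
labor: 88/88 (binding)
By complementary slackness, a constraint with positive slack has shadow price 0 → loom time.

loom time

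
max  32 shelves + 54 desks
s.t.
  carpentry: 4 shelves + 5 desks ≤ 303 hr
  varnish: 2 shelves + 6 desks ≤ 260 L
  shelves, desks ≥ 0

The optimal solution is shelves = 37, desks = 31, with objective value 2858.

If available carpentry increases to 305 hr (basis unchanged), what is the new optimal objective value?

2870

At the optimum: carpentry uses 303 of 303 (binding); varnish uses 260 of 260 (binding).
From A_Bᵀ y = c: 4·y_carpentry + 2·y_varnish = 32; 5·y_carpentry + 6·y_varnish = 54.
→ y_carpentry = 6 and y_varnish = 4.
Δz = y_carpentry·Δb = 6 × (2) = 12, so new z* = 2858 + 12 = 2870.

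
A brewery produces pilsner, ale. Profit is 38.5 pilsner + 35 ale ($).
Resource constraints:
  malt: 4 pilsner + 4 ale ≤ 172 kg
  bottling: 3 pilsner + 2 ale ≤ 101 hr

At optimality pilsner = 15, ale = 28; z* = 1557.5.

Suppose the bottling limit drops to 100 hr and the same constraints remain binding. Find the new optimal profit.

1554

Check each constraint at x*: malt 172/172 (tight); bottling 101/101 (tight).
From A_Bᵀ y = c: 4·y_malt + 3·y_bottling = 38.5; 4·y_malt + 2·y_bottling = 35.
→ y_malt = 7 and y_bottling = 3.5.
Δz = y_bottling·Δb = 3.5 × (-1) = -3.5, so new z* = 1557.5 − 3.5 = 1554.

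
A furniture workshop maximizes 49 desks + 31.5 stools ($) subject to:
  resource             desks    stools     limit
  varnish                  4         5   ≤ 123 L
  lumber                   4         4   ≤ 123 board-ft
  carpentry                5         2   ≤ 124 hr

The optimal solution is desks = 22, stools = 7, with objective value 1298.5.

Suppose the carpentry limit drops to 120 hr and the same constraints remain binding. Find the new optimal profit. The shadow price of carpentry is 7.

1270.5

Δb = -4, so new z* = 1298.5 + (7)·(-4) = 1298.5 − 28 = 1270.5.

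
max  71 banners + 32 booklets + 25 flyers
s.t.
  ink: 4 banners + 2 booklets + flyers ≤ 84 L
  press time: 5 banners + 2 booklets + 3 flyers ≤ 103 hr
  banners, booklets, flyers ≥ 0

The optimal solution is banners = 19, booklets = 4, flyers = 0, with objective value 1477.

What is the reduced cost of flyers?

-5

Check each constraint at x*: ink 84/84 (tight); press time 103/103 (tight).
From A_Bᵀ y = c: 4·y_ink + 5·y_press time = 71; 2·y_ink + 2·y_press time = 32.
This yields shadow prices y_ink = 9, y_press time = 7.
Reduced cost of flyers: c₃ − yᵀa₃ = 25 − (9·1 + 7·3) = 25 − 30 = -5.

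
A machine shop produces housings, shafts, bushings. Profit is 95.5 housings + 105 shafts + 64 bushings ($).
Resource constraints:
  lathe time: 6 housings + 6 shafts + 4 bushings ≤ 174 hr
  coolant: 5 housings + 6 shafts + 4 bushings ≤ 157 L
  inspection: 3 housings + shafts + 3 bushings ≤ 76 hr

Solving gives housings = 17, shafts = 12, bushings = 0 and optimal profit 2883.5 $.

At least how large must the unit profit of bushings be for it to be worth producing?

70

Check each constraint at x*: lathe time 174/174 (tight); coolant 157/157 (tight); inspection 63/76 (slack 13).
By complementary slackness, y = 0 for the non-binding constraint.
From A_Bᵀ y = c: 6·y_lathe time + 5·y_coolant = 95.5; 6·y_lathe time + 6·y_coolant = 105.
This yields shadow prices y_lathe time = 8, y_coolant = 9.5.
bushings enters the basis when its profit ≥ yᵀa₃ = 8·4 + 9.5·4 = 70.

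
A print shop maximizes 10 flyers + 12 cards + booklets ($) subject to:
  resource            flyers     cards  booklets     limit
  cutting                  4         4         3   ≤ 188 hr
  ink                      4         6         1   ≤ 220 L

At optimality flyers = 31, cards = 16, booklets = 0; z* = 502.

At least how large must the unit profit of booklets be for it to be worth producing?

Both cutting and ink are binding at x*.
From A_Bᵀ y = c: 4·y_cutting + 4·y_ink = 10; 4·y_cutting + 6·y_ink = 12.
This yields shadow prices y_cutting = 1.5, y_ink = 1.
booklets enters the basis when its profit ≥ yᵀa₃ = 1.5·3 + 1·1 = 5.5.

5.5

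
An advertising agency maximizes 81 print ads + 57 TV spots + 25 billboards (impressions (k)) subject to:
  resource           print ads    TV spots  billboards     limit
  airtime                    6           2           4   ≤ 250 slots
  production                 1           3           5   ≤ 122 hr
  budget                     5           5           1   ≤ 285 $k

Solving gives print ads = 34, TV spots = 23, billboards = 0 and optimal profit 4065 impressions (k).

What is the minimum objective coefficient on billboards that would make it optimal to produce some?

33

Check each constraint at x*: airtime 250/250 (tight); production 103/122 (slack 19); budget 285/285 (tight).
Slack constraints have shadow price 0 (complementary slackness).
Dual feasibility on the basic columns requires 6·y_airtime + 5·y_budget = 81, 2·y_airtime + 5·y_budget = 57.
→ y_airtime = 6 and y_budget = 9.
billboards enters the basis when its profit ≥ yᵀa₃ = 6·4 + 9·1 = 33.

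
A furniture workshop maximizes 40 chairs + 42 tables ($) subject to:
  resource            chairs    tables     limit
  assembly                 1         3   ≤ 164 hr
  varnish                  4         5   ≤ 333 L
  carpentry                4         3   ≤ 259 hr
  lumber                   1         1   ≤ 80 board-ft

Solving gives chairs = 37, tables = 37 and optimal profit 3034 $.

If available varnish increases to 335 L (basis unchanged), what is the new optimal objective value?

3046

Binding: varnish and carpentry. Non-binding: assembly (16 unused), lumber (6 unused).
Since assembly, lumber are not tight, their duals are 0.
Dual feasibility on the basic columns requires 4·y_varnish + 4·y_carpentry = 40, 5·y_varnish + 3·y_carpentry = 42.
This yields shadow prices y_varnish = 6, y_carpentry = 4.
Δz = y_varnish·Δb = 6 × (2) = 12, so new z* = 3034 + 12 = 3046.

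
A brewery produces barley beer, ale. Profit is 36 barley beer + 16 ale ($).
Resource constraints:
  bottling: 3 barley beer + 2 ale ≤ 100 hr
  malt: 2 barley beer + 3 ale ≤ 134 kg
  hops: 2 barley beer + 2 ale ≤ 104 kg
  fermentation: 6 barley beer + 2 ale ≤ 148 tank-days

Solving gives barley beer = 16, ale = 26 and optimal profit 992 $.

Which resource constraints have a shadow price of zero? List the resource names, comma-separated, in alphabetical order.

hops, malt

bottling: 100/100 (binding)
malt: 110/134 (slack 24)
hops: 84/104 (slack 20)
fermentation: 148/148 (binding)
By complementary slackness, a constraint with positive slack has shadow price 0 → hops, malt.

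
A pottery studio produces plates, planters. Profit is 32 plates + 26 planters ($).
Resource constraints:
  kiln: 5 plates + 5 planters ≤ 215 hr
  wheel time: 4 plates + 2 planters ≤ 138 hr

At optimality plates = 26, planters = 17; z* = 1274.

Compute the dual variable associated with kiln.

4

Both kiln and wheel time are binding at x*.
Dual feasibility on the basic columns requires 5·y_kiln + 4·y_wheel time = 32, 5·y_kiln + 2·y_wheel time = 26.
Solving: y_kiln = 4, y_wheel time = 3.
Shadow price of kiln = 4.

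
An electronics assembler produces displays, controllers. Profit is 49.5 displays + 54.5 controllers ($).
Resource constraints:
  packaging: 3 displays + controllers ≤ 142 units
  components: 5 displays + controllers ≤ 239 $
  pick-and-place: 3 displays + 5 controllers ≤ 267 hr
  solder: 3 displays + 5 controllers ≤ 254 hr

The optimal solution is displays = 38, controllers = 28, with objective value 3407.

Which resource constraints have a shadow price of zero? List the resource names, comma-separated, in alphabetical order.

packaging: 142/142 (binding)
components: 218/239 (slack 21)
pick-and-place: 254/267 (slack 13)
solder: 254/254 (binding)
By complementary slackness, a constraint with positive slack has shadow price 0 → components, pick-and-place.

components, pick-and-place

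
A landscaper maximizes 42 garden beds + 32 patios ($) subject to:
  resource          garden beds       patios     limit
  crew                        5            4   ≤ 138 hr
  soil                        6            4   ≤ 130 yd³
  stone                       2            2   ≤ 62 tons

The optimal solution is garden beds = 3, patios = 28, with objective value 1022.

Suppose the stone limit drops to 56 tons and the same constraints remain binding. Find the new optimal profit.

986

Binding: soil and stone. Non-binding: crew (11 unused).
Since crew is not tight, its dual is 0.
The binding rows give the dual system: 6·y_soil + 2·y_stone = 42 and 4·y_soil + 2·y_stone = 32.
→ y_soil = 5 and y_stone = 6.
Δz = y_stone·Δb = 6 × (-6) = -36, so new z* = 1022 − 36 = 986.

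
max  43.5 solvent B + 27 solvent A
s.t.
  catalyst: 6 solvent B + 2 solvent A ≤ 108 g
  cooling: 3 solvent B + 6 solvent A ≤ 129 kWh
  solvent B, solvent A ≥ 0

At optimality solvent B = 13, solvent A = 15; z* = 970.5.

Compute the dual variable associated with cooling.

Check each constraint at x*: catalyst 108/108 (tight); cooling 129/129 (tight).
The binding rows give the dual system: 6·y_catalyst + 3·y_cooling = 43.5 and 2·y_catalyst + 6·y_cooling = 27.
This yields shadow prices y_catalyst = 6, y_cooling = 2.5.
Shadow price of cooling = 2.5.

2.5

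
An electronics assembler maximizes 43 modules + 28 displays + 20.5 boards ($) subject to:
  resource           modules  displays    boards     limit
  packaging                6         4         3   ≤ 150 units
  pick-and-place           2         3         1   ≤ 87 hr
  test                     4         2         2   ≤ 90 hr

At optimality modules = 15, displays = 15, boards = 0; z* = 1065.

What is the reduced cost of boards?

-1

Binding: packaging and test. Non-binding: pick-and-place (12 unused).
By complementary slackness, y = 0 for the non-binding constraint.
Dual feasibility on the basic columns requires 6·y_packaging + 4·y_test = 43, 4·y_packaging + 2·y_test = 28.
→ y_packaging = 6.5 and y_test = 1.
Reduced cost of boards: c₃ − yᵀa₃ = 20.5 − (6.5·3 + 1·2) = 20.5 − 21.5 = -1.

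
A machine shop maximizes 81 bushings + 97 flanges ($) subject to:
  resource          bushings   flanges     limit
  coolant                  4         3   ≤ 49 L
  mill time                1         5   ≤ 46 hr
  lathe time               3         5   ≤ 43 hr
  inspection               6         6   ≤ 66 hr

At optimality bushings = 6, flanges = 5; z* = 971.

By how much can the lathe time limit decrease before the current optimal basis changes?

10

Binding constraints: lathe time, inspection. The basis is B = [[3,5],[6,6]] with det -12.
Per unit decrease in lathe time, x* moves by d = (0.5, -0.5).
The basis stays optimal until flanges reaches 0; allowable decrease = 10 hr.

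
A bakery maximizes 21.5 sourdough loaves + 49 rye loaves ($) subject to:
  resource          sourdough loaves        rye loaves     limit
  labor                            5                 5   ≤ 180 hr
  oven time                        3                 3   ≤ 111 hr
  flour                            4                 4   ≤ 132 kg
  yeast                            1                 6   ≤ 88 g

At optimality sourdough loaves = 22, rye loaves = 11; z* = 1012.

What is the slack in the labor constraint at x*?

labor used = 5·22 + 5·11 = 165; slack = 180 − 165 = 15.

15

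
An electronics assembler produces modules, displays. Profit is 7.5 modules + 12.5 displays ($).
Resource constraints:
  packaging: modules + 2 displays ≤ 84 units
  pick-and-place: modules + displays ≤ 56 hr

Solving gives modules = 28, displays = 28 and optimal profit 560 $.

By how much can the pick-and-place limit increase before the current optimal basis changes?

Binding constraints: packaging, pick-and-place. The basis is B = [[1,2],[1,1]] with det -1.
Per unit increase in pick-and-place, x* moves by d = (2, -1).
The basis stays optimal until displays reaches 0; allowable increase = 28 hr.

28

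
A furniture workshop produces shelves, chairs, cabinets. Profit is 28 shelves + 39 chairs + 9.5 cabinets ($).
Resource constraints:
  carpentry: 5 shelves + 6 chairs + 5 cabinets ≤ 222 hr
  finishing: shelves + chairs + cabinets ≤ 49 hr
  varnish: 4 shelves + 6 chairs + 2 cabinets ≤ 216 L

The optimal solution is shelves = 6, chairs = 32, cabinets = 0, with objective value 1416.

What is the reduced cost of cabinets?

-9.5

Binding: carpentry and varnish. Non-binding: finishing (11 unused).
Slack constraints have shadow price 0 (complementary slackness).
From A_Bᵀ y = c: 5·y_carpentry + 4·y_varnish = 28; 6·y_carpentry + 6·y_varnish = 39.
Solving: y_carpentry = 2, y_varnish = 4.5.
Reduced cost of cabinets: c₃ − yᵀa₃ = 9.5 − (2·5 + 4.5·2) = 9.5 − 19 = -9.5.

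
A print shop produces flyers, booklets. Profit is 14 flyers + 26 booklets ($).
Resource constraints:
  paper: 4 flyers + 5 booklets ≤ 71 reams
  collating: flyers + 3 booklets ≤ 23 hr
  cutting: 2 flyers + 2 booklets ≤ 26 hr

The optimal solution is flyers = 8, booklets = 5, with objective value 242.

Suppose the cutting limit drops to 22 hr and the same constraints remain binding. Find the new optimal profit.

226

Binding: collating and cutting. Non-binding: paper (14 unused).
By complementary slackness, y = 0 for the non-binding constraint.
The binding rows give the dual system: 1·y_collating + 2·y_cutting = 14 and 3·y_collating + 2·y_cutting = 26.
Solving: y_collating = 6, y_cutting = 4.
Δz = y_cutting·Δb = 4 × (-4) = -16, so new z* = 242 − 16 = 226.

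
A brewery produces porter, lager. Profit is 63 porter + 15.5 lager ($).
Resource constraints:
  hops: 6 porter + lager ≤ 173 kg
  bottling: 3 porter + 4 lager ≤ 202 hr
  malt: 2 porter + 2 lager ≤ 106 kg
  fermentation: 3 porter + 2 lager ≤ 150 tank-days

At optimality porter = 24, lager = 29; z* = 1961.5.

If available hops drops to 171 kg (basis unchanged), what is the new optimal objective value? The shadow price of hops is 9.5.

1942.5

Δb = -2, so new z* = 1961.5 + (9.5)·(-2) = 1961.5 − 19 = 1942.5.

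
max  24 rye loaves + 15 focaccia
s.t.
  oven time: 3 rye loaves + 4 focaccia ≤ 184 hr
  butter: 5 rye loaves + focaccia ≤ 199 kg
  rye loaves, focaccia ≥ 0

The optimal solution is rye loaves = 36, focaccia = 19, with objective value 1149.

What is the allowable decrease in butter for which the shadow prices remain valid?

153

Binding constraints: oven time, butter. The basis is B = [[3,4],[5,1]] with det -17.
Per unit decrease in butter, x* moves by d = (-0.2353, 0.1765).
The basis stays optimal until rye loaves reaches 0; allowable decrease = 153 kg.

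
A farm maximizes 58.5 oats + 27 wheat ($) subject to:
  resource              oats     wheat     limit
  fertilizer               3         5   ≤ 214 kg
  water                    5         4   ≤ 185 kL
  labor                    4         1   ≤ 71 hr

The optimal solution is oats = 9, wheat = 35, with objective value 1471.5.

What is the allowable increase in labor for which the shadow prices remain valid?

77

Binding constraints: water, labor. The basis is B = [[5,4],[4,1]] with det -11.
Per unit increase in labor, x* moves by d = (0.3636, -0.4545).
The basis stays optimal until wheat reaches 0; allowable increase = 77 hr.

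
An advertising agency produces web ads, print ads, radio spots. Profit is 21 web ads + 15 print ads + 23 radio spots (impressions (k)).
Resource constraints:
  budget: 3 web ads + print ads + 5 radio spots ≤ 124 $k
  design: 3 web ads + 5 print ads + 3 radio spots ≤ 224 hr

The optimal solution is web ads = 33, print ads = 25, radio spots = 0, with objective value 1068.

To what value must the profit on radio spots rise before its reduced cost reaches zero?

31

Check each constraint at x*: budget 124/124 (tight); design 224/224 (tight).
The binding rows give the dual system: 3·y_budget + 3·y_design = 21 and 1·y_budget + 5·y_design = 15.
This yields shadow prices y_budget = 5, y_design = 2.
radio spots enters the basis when its profit ≥ yᵀa₃ = 5·5 + 2·3 = 31.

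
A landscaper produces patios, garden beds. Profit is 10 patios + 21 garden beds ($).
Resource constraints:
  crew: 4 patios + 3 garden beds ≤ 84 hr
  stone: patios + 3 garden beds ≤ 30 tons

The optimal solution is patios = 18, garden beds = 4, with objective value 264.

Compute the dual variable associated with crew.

1

Check each constraint at x*: crew 84/84 (tight); stone 30/30 (tight).
From A_Bᵀ y = c: 4·y_crew + 1·y_stone = 10; 3·y_crew + 3·y_stone = 21.
→ y_crew = 1 and y_stone = 6.
Shadow price of crew = 1.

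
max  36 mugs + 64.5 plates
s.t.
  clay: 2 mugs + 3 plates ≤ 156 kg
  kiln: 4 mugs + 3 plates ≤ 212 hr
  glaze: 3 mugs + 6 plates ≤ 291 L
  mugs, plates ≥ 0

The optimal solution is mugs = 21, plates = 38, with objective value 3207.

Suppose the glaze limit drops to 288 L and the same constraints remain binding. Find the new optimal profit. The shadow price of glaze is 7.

Δb = -3, so new z* = 3207 + (7)·(-3) = 3207 − 21 = 3186.

3186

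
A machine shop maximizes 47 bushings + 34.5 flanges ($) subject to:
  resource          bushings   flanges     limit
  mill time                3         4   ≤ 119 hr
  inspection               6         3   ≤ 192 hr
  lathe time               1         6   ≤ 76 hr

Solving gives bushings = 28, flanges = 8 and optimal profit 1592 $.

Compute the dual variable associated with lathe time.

Check each constraint at x*: mill time 116/119 (slack 3); inspection 192/192 (tight); lathe time 76/76 (tight).
By complementary slackness, y = 0 for the non-binding constraint.
The binding rows give the dual system: 6·y_inspection + 1·y_lathe time = 47 and 3·y_inspection + 6·y_lathe time = 34.5.
This yields shadow prices y_inspection = 7.5, y_lathe time = 2.
Shadow price of lathe time = 2.

2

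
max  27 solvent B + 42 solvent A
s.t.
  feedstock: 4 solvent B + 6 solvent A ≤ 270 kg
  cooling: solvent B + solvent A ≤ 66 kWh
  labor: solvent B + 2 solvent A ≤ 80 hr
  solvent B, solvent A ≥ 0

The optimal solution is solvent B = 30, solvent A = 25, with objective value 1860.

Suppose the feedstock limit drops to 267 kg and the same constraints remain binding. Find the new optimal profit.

Binding: feedstock and labor. Non-binding: cooling (11 unused).
Slack constraints have shadow price 0 (complementary slackness).
The binding rows give the dual system: 4·y_feedstock + 1·y_labor = 27 and 6·y_feedstock + 2·y_labor = 42.
→ y_feedstock = 6 and y_labor = 3.
Δz = y_feedstock·Δb = 6 × (-3) = -18, so new z* = 1860 − 18 = 1842.

1842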